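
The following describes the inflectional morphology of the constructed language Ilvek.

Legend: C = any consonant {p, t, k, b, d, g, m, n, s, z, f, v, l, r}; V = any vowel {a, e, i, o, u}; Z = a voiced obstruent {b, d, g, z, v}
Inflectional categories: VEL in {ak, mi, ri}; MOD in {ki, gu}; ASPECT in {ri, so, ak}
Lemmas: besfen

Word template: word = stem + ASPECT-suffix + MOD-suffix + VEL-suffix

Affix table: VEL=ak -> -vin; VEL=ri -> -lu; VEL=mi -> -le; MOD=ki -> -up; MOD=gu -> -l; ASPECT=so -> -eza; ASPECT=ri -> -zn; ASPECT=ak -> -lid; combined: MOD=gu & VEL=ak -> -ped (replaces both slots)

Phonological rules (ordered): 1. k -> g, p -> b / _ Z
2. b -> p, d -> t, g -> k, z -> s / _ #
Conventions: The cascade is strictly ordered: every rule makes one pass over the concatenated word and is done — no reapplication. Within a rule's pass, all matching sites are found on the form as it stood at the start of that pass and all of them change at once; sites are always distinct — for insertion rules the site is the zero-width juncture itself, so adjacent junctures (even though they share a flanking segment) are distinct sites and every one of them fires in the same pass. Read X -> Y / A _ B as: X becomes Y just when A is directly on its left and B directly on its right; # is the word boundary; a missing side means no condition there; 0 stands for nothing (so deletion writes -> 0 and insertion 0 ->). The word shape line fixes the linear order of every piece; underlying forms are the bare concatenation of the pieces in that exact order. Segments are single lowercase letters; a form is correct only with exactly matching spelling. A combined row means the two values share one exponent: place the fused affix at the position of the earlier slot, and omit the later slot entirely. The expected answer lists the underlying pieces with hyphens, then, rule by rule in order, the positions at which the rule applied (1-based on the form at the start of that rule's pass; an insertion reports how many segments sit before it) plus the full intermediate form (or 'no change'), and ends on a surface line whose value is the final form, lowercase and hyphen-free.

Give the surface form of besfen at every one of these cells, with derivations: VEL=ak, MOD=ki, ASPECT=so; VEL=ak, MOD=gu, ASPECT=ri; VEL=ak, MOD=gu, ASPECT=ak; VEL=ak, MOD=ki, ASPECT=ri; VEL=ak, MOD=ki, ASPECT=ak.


cell VEL=ak, MOD=ki, ASPECT=so:
underlying: besfen-eza-up-vin
1. k -> g, p -> b / _ Z: fires at position(s) 11: besfenezaubvin
2. b -> p, d -> t, g -> k, z -> s / _ #: no change
surface: besfenezaubvin

cell VEL=ak, MOD=gu, ASPECT=ri:
underlying: besfen-zn-ped
1. k -> g, p -> b / _ Z: no change
2. b -> p, d -> t, g -> k, z -> s / _ #: fires at position(s) 11: besfenznpet
surface: besfenznpet

cell VEL=ak, MOD=gu, ASPECT=ak:
underlying: besfen-lid-ped
1. k -> g, p -> b / _ Z: no change
2. b -> p, d -> t, g -> k, z -> s / _ #: fires at position(s) 12: besfenlidpet
surface: besfenlidpet

cell VEL=ak, MOD=ki, ASPECT=ri:
underlying: besfen-zn-up-vin
1. k -> g, p -> b / _ Z: fires at position(s) 10: besfenznubvin
2. b -> p, d -> t, g -> k, z -> s / _ #: no change
surface: besfenznubvin

cell VEL=ak, MOD=ki, ASPECT=ak:
underlying: besfen-lid-up-vin
1. k -> g, p -> b / _ Z: fires at position(s) 11: besfenlidubvin
2. b -> p, d -> t, g -> k, z -> s / _ #: no change
surface: besfenlidubvin


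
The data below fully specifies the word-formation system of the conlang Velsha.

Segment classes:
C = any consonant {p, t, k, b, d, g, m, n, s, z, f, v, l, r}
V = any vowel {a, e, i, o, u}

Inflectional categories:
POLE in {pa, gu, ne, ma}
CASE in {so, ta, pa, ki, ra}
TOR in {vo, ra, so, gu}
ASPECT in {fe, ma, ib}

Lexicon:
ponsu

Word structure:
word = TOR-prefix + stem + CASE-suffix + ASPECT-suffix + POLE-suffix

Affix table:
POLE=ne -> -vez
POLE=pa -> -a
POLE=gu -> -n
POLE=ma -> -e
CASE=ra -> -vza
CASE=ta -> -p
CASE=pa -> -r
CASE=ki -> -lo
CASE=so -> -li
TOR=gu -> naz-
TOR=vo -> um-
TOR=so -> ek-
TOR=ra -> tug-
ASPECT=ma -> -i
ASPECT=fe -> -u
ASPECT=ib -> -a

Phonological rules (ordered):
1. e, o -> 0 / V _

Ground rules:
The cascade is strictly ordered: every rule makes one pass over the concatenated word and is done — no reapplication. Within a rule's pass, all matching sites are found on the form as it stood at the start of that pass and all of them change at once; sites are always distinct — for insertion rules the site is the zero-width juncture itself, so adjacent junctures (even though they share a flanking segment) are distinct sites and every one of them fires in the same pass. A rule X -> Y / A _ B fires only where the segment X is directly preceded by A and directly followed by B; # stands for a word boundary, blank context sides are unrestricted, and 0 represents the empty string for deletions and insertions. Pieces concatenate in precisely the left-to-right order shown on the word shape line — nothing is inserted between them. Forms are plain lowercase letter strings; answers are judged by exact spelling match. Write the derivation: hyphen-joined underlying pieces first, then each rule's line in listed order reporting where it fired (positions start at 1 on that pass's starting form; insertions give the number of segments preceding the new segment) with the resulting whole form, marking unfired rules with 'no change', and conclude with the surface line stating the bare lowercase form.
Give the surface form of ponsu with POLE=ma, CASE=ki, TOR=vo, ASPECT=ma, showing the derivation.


underlying: um-ponsu-lo-i-e
1. e, o -> 0 / V _: fires at position(s) 11: umponsuloi
surface: umponsuloi


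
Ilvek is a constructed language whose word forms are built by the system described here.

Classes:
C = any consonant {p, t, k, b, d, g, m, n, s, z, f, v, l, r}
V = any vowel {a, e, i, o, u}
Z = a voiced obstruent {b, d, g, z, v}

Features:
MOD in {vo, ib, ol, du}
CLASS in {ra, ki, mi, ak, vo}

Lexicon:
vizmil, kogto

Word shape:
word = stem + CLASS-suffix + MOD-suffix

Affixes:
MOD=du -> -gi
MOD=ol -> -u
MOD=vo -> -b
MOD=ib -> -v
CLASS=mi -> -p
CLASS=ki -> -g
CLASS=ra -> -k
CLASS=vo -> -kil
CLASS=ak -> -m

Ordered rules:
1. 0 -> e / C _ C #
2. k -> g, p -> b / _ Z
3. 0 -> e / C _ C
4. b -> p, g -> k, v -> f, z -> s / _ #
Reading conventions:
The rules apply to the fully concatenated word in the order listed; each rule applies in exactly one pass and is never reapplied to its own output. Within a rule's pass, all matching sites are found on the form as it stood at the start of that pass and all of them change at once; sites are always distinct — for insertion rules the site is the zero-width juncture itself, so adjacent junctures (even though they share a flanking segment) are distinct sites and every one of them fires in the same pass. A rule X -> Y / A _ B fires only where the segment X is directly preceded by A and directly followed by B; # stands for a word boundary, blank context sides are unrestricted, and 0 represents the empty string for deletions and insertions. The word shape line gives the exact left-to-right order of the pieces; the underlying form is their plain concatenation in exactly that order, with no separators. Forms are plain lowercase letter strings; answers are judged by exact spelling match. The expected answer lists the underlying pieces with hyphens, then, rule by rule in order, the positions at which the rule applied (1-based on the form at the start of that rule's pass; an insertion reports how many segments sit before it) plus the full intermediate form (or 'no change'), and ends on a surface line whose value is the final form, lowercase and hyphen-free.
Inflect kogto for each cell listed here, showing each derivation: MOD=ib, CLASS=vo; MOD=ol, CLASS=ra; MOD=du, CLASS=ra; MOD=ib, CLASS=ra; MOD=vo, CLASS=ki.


cell MOD=ib, CLASS=vo:
underlying: kogto-kil-v
1. 0 -> e / C _ C #: inserts after position(s) 8: kogtokilev
2. k -> g, p -> b / _ Z: no change
3. 0 -> e / C _ C: inserts after position(s) 3: kogetokilev
4. b -> p, g -> k, v -> f, z -> s / _ #: fires at position(s) 11: kogetokilef
surface: kogetokilef

cell MOD=ol, CLASS=ra:
underlying: kogto-k-u
1. 0 -> e / C _ C #: no change
2. k -> g, p -> b / _ Z: no change
3. 0 -> e / C _ C: inserts after position(s) 3: kogetoku
4. b -> p, g -> k, v -> f, z -> s / _ #: no change
surface: kogetoku

cell MOD=du, CLASS=ra:
underlying: kogto-k-gi
1. 0 -> e / C _ C #: no change
2. k -> g, p -> b / _ Z: fires at position(s) 6: kogtoggi
3. 0 -> e / C _ C: inserts after position(s) 3, 6: kogetogegi
4. b -> p, g -> k, v -> f, z -> s / _ #: no change
surface: kogetogegi

cell MOD=ib, CLASS=ra:
underlying: kogto-k-v
1. 0 -> e / C _ C #: inserts after position(s) 6: kogtokev
2. k -> g, p -> b / _ Z: no change
3. 0 -> e / C _ C: inserts after position(s) 3: kogetokev
4. b -> p, g -> k, v -> f, z -> s / _ #: fires at position(s) 9: kogetokef
surface: kogetokef

cell MOD=vo, CLASS=ki:
underlying: kogto-g-b
1. 0 -> e / C _ C #: inserts after position(s) 6: kogtogeb
2. k -> g, p -> b / _ Z: no change
3. 0 -> e / C _ C: inserts after position(s) 3: kogetogeb
4. b -> p, g -> k, v -> f, z -> s / _ #: fires at position(s) 9: kogetogep
surface: kogetogep


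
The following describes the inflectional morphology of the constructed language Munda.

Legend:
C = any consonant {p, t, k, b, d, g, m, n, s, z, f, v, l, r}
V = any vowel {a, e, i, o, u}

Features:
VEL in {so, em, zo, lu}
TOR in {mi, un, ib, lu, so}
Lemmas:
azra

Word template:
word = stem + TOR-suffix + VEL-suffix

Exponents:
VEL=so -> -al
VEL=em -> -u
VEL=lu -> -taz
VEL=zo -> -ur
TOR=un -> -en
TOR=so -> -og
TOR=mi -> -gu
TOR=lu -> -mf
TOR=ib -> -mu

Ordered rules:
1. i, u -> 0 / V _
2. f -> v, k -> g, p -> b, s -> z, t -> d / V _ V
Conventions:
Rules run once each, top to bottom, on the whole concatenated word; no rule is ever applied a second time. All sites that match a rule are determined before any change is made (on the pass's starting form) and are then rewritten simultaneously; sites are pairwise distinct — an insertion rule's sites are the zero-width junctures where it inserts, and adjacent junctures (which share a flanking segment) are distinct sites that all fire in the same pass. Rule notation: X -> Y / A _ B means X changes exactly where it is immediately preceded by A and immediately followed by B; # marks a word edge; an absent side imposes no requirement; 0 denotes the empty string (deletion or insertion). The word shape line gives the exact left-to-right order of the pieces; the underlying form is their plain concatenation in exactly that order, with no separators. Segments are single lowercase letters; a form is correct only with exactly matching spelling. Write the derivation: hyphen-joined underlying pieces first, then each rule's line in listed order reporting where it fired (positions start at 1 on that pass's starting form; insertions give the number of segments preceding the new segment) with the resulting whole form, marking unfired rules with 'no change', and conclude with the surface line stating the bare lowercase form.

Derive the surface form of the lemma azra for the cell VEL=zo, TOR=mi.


underlying: azra-gu-ur
1. i, u -> 0 / V _: fires at position(s) 7: azragur
2. f -> v, k -> g, p -> b, s -> z, t -> d / V _ V: no change
surface: azragur


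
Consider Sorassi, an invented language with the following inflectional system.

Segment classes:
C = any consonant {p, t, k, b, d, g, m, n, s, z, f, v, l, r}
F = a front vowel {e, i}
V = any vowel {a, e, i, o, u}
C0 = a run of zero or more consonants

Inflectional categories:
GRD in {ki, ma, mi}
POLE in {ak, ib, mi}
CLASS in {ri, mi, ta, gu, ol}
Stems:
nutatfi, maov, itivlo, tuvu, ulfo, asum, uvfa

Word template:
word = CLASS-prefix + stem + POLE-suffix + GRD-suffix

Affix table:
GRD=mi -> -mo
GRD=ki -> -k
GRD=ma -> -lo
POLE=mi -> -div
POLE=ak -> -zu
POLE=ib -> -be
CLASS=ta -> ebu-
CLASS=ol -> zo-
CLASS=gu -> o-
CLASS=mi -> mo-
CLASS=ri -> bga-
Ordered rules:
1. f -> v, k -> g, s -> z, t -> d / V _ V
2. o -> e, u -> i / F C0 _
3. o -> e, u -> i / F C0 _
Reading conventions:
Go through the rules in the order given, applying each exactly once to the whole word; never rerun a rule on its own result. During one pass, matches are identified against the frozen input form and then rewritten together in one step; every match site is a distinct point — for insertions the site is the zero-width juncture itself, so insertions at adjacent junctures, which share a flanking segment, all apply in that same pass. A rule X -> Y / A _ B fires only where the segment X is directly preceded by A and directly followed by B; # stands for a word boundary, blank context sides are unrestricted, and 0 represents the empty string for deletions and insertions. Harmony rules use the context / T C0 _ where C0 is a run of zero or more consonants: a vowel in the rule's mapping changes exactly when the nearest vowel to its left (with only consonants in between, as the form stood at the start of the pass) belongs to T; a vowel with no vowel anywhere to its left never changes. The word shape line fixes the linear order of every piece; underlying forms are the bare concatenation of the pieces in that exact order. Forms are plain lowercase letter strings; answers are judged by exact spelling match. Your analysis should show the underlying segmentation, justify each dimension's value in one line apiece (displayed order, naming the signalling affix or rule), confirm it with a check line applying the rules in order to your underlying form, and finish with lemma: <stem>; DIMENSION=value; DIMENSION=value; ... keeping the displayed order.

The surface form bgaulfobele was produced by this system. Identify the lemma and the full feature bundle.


underlying: bga-ulfo-be-lo
GRD=ma - signalled by the affix -lo
POLE=ib - signalled by the affix -be
CLASS=ri - signalled by the affix bga-
check: bgaulfobelo -> bgaulfobelo -> bgaulfobele -> bgaulfobele
lemma: ulfo; GRD=ma; POLE=ib; CLASS=ri


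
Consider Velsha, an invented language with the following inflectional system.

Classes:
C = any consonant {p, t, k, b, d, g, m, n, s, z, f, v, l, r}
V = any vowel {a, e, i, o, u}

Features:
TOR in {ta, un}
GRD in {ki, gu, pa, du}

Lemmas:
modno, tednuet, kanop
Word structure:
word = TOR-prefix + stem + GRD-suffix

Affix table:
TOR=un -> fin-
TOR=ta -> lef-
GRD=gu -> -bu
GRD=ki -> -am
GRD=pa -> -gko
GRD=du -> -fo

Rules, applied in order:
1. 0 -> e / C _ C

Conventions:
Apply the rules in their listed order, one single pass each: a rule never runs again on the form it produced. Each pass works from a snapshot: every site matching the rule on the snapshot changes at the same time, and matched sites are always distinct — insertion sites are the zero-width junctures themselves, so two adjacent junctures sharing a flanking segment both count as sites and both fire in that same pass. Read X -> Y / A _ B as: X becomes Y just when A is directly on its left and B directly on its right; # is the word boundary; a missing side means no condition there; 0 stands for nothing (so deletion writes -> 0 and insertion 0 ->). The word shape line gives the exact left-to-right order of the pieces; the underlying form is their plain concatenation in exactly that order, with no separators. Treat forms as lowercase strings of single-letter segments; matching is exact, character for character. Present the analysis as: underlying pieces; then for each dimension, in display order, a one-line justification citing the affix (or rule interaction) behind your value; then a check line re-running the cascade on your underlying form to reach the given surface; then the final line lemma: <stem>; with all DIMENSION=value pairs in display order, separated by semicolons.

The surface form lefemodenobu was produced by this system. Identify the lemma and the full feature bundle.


underlying: lef-modno-bu
TOR=ta - signalled by the affix lef-
GRD=gu - signalled by the affix -bu
check: lefmodnobu -> lefemodenobu
lemma: modno; TOR=ta; GRD=gu


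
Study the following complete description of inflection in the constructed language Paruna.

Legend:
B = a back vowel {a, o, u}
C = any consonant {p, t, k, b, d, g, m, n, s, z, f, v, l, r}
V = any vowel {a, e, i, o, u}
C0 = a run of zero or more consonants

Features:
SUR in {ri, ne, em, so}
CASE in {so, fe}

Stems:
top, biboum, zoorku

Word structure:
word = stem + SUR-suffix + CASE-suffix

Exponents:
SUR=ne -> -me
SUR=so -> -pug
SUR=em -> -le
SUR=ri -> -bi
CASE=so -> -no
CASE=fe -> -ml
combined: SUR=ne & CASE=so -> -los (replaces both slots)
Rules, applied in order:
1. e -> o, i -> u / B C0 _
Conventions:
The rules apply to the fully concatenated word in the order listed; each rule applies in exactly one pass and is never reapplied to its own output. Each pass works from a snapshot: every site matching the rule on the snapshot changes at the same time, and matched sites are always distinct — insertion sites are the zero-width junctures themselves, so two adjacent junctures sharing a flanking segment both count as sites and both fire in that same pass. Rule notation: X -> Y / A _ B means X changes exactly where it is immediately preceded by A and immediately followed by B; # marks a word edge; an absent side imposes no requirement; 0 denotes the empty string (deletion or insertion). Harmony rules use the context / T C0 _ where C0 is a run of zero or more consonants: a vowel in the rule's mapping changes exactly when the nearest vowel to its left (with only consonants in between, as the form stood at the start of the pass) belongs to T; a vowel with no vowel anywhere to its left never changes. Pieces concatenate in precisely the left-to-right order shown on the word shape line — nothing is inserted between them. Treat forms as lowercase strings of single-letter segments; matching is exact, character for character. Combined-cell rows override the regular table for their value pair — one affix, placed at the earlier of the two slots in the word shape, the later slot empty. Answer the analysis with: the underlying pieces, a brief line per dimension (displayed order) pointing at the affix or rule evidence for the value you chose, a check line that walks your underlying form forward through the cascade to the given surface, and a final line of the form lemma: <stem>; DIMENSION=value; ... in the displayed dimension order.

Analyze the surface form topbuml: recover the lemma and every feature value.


underlying: top-bi-ml
SUR=ri - signalled by the affix -bi
CASE=fe - signalled by the affix -ml
check: topbiml -> topbuml
lemma: top; SUR=ri; CASE=fe


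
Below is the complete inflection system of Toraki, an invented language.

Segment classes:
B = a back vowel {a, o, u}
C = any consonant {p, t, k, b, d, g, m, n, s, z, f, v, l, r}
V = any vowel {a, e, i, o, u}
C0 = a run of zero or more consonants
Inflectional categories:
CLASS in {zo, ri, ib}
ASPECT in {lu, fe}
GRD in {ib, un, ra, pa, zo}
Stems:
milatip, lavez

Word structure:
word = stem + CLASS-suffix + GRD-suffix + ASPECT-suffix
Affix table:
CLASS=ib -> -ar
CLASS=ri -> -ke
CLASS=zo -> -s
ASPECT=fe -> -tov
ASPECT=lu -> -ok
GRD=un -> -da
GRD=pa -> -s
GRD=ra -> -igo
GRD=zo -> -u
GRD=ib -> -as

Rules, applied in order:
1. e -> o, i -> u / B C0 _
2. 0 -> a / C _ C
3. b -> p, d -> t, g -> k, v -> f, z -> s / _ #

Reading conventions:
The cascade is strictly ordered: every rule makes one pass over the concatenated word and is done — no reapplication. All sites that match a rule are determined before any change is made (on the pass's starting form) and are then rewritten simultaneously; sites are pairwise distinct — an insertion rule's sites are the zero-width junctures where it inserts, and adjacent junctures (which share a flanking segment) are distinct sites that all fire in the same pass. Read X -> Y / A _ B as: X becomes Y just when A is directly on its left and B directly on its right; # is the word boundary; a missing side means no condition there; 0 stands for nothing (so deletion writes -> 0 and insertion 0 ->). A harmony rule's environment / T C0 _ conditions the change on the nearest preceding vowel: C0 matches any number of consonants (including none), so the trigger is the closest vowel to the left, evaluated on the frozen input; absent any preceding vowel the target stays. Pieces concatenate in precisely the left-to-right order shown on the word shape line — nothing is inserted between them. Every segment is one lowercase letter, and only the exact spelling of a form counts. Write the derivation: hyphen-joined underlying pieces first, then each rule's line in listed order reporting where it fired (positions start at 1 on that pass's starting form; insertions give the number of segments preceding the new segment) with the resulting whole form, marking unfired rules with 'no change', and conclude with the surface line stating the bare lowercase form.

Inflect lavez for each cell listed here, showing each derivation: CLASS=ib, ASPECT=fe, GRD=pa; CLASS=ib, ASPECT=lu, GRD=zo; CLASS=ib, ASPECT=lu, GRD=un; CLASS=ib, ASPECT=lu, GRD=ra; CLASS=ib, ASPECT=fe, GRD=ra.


cell CLASS=ib, ASPECT=fe, GRD=pa:
underlying: lavez-ar-s-tov
1. e -> o, i -> u / B C0 _: fires at position(s) 4: lavozarstov
2. 0 -> a / C _ C: inserts after position(s) 7, 8: lavozarasatov
3. b -> p, d -> t, g -> k, v -> f, z -> s / _ #: fires at position(s) 13: lavozarasatof
surface: lavozarasatof

cell CLASS=ib, ASPECT=lu, GRD=zo:
underlying: lavez-ar-u-ok
1. e -> o, i -> u / B C0 _: fires at position(s) 4: lavozaruok
2. 0 -> a / C _ C: no change
3. b -> p, d -> t, g -> k, v -> f, z -> s / _ #: no change
surface: lavozaruok

cell CLASS=ib, ASPECT=lu, GRD=un:
underlying: lavez-ar-da-ok
1. e -> o, i -> u / B C0 _: fires at position(s) 4: lavozardaok
2. 0 -> a / C _ C: inserts after position(s) 7: lavozaradaok
3. b -> p, d -> t, g -> k, v -> f, z -> s / _ #: no change
surface: lavozaradaok

cell CLASS=ib, ASPECT=lu, GRD=ra:
underlying: lavez-ar-igo-ok
1. e -> o, i -> u / B C0 _: fires at position(s) 4, 8: lavozarugook
2. 0 -> a / C _ C: no change
3. b -> p, d -> t, g -> k, v -> f, z -> s / _ #: no change
surface: lavozarugook

cell CLASS=ib, ASPECT=fe, GRD=ra:
underlying: lavez-ar-igo-tov
1. e -> o, i -> u / B C0 _: fires at position(s) 4, 8: lavozarugotov
2. 0 -> a / C _ C: no change
3. b -> p, d -> t, g -> k, v -> f, z -> s / _ #: fires at position(s) 13: lavozarugotof
surface: lavozarugotof


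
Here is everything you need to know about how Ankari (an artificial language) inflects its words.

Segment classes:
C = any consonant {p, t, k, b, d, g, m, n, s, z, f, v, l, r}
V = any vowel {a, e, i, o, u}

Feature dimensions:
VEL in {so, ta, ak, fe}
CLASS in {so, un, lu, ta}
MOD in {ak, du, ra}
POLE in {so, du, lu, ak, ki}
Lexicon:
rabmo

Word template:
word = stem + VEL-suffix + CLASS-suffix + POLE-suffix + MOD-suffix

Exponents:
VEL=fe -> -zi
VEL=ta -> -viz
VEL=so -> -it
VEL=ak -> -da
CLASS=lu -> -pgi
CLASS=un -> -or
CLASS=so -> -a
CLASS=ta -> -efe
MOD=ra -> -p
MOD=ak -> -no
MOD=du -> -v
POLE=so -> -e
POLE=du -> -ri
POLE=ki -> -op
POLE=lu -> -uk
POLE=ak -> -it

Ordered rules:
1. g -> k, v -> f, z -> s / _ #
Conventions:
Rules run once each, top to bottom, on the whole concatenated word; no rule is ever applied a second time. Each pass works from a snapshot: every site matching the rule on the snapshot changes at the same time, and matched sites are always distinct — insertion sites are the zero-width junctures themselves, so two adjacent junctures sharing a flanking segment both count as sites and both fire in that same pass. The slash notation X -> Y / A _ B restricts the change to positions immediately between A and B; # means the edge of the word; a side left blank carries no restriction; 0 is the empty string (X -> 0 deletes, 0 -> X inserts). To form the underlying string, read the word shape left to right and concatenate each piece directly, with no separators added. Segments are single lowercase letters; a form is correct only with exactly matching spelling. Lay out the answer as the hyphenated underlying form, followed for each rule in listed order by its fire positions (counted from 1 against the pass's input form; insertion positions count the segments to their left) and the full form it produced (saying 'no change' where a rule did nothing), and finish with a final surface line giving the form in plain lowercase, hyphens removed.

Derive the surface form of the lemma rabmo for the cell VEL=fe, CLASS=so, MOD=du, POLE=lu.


underlying: rabmo-zi-a-uk-v
1. g -> k, v -> f, z -> s / _ #: fires at position(s) 11: rabmoziaukf
surface: rabmoziaukf


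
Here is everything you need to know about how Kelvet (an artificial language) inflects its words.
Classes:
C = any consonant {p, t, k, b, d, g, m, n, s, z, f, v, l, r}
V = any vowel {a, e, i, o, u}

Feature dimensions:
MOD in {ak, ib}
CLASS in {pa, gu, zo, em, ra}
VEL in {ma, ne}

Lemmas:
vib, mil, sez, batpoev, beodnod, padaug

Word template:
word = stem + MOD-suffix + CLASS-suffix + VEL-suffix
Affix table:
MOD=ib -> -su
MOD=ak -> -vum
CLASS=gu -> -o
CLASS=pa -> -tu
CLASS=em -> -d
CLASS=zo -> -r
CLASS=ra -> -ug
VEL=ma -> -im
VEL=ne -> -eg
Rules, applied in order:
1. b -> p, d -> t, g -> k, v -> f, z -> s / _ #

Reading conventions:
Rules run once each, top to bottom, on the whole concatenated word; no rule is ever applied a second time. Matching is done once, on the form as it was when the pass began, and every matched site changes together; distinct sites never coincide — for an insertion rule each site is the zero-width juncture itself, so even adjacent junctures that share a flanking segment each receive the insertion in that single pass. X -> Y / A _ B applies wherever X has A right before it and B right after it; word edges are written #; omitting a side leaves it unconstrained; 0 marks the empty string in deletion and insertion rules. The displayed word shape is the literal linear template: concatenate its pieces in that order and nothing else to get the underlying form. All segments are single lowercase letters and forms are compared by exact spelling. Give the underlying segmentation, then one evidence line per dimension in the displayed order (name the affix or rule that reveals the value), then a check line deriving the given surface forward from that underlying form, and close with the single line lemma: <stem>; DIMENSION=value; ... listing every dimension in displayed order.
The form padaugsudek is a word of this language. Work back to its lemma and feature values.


underlying: padaug-su-d-eg
MOD=ib - signalled by the affix -su
CLASS=em - signalled by the affix -d
VEL=ne - signalled by the affix -eg
check: padaugsudeg -> padaugsudek
lemma: padaug; MOD=ib; CLASS=em; VEL=ne


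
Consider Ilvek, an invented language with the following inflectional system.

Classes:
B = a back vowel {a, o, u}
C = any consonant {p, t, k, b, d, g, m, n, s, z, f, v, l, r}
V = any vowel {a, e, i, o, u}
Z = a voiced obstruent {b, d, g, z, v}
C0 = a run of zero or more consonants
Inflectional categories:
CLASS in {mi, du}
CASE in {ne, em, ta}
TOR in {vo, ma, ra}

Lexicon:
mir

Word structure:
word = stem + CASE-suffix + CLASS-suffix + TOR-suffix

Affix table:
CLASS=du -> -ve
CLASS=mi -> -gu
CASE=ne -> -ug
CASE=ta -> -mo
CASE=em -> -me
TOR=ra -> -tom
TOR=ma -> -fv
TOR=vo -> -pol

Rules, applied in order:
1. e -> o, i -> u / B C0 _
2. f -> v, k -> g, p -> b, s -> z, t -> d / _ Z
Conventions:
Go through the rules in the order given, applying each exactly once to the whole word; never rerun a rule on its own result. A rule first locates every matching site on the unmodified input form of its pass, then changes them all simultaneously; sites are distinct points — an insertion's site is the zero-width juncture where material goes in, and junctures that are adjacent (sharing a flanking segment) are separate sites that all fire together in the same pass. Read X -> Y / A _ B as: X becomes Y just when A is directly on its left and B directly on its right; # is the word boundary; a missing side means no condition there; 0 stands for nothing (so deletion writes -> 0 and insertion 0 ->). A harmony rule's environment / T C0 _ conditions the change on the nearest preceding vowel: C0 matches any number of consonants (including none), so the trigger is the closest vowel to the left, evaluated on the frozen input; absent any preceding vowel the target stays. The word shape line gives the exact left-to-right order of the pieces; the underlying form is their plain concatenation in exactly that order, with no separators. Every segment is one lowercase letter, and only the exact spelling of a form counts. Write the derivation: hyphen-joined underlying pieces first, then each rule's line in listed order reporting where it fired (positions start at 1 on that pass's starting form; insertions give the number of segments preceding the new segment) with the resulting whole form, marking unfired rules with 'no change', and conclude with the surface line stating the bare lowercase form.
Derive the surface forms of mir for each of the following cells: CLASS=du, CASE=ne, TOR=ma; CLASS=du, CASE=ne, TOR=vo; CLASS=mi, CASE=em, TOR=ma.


cell CLASS=du, CASE=ne, TOR=ma:
underlying: mir-ug-ve-fv
1. e -> o, i -> u / B C0 _: fires at position(s) 7: mirugvofv
2. f -> v, k -> g, p -> b, s -> z, t -> d / _ Z: fires at position(s) 8: mirugvovv
surface: mirugvovv

cell CLASS=du, CASE=ne, TOR=vo:
underlying: mir-ug-ve-pol
1. e -> o, i -> u / B C0 _: fires at position(s) 7: mirugvopol
2. f -> v, k -> g, p -> b, s -> z, t -> d / _ Z: no change
surface: mirugvopol

cell CLASS=mi, CASE=em, TOR=ma:
underlying: mir-me-gu-fv
1. e -> o, i -> u / B C0 _: no change
2. f -> v, k -> g, p -> b, s -> z, t -> d / _ Z: fires at position(s) 8: mirmeguvv
surface: mirmeguvv


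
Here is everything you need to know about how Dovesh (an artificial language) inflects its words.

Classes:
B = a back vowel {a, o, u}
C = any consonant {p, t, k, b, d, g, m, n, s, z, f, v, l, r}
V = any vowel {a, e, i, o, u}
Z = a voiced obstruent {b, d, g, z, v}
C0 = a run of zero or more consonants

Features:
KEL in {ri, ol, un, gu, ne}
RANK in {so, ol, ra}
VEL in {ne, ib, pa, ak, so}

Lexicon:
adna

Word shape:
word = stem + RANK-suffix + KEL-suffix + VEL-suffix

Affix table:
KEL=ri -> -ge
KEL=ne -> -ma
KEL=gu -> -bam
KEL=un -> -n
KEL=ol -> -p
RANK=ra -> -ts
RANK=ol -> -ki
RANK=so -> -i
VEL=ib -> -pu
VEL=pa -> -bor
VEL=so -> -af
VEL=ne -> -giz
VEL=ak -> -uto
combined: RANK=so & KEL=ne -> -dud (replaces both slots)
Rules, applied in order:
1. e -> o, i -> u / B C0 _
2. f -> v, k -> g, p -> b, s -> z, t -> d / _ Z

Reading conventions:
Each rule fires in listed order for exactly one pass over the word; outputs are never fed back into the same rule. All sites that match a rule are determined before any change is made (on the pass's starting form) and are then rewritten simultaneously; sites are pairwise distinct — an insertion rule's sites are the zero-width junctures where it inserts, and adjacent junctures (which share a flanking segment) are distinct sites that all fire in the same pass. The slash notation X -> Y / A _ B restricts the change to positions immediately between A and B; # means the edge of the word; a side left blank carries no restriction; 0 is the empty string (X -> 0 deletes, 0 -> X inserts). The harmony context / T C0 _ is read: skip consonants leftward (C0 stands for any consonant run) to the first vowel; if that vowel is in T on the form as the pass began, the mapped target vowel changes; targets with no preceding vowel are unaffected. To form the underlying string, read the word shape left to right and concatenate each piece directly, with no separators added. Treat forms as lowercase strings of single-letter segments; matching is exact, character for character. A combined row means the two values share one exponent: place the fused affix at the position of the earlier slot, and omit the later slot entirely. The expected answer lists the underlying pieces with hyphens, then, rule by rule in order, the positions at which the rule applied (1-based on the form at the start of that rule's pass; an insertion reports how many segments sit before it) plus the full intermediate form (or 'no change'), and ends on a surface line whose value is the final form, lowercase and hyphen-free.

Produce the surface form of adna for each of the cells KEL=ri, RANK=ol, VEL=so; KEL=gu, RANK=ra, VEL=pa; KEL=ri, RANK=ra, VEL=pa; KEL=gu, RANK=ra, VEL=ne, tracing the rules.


cell KEL=ri, RANK=ol, VEL=so:
underlying: adna-ki-ge-af
1. e -> o, i -> u / B C0 _: fires at position(s) 6: adnakugeaf
2. f -> v, k -> g, p -> b, s -> z, t -> d / _ Z: no change
surface: adnakugeaf

cell KEL=gu, RANK=ra, VEL=pa:
underlying: adna-ts-bam-bor
1. e -> o, i -> u / B C0 _: no change
2. f -> v, k -> g, p -> b, s -> z, t -> d / _ Z: fires at position(s) 6: adnatzbambor
surface: adnatzbambor

cell KEL=ri, RANK=ra, VEL=pa:
underlying: adna-ts-ge-bor
1. e -> o, i -> u / B C0 _: fires at position(s) 8: adnatsgobor
2. f -> v, k -> g, p -> b, s -> z, t -> d / _ Z: fires at position(s) 6: adnatzgobor
surface: adnatzgobor

cell KEL=gu, RANK=ra, VEL=ne:
underlying: adna-ts-bam-giz
1. e -> o, i -> u / B C0 _: fires at position(s) 11: adnatsbamguz
2. f -> v, k -> g, p -> b, s -> z, t -> d / _ Z: fires at position(s) 6: adnatzbamguz
surface: adnatzbamguz


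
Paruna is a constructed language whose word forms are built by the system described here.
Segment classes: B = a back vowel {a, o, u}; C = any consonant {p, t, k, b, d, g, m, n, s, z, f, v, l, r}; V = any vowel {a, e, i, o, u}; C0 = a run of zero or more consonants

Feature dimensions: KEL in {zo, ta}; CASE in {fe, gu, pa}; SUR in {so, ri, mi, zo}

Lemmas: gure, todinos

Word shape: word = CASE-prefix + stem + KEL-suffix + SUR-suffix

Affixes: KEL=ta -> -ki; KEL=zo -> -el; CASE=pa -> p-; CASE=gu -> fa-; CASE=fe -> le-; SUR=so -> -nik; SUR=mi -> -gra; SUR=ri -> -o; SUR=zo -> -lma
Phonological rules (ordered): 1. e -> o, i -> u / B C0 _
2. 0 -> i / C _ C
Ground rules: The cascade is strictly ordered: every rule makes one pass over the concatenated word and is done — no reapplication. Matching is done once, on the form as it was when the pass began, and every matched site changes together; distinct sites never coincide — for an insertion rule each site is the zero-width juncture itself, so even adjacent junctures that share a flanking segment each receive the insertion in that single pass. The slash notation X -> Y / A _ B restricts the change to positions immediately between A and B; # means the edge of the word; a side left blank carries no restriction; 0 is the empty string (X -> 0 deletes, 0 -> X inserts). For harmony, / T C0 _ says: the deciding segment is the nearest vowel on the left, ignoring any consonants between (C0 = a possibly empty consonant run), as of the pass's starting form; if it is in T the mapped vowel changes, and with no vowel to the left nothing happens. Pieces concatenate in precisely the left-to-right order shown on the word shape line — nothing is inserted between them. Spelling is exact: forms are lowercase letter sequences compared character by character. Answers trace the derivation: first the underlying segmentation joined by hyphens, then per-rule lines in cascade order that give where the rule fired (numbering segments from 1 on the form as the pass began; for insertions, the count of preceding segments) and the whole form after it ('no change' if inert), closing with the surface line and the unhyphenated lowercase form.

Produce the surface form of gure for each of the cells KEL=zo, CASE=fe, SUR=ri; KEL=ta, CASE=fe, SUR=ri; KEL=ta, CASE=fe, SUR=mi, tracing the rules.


cell KEL=zo, CASE=fe, SUR=ri:
underlying: le-gure-el-o
1. e -> o, i -> u / B C0 _: fires at position(s) 6: leguroelo
2. 0 -> i / C _ C: no change
surface: leguroelo

cell KEL=ta, CASE=fe, SUR=ri:
underlying: le-gure-ki-o
1. e -> o, i -> u / B C0 _: fires at position(s) 6: legurokio
2. 0 -> i / C _ C: no change
surface: legurokio

cell KEL=ta, CASE=fe, SUR=mi:
underlying: le-gure-ki-gra
1. e -> o, i -> u / B C0 _: fires at position(s) 6: legurokigra
2. 0 -> i / C _ C: inserts after position(s) 9: legurokigira
surface: legurokigira


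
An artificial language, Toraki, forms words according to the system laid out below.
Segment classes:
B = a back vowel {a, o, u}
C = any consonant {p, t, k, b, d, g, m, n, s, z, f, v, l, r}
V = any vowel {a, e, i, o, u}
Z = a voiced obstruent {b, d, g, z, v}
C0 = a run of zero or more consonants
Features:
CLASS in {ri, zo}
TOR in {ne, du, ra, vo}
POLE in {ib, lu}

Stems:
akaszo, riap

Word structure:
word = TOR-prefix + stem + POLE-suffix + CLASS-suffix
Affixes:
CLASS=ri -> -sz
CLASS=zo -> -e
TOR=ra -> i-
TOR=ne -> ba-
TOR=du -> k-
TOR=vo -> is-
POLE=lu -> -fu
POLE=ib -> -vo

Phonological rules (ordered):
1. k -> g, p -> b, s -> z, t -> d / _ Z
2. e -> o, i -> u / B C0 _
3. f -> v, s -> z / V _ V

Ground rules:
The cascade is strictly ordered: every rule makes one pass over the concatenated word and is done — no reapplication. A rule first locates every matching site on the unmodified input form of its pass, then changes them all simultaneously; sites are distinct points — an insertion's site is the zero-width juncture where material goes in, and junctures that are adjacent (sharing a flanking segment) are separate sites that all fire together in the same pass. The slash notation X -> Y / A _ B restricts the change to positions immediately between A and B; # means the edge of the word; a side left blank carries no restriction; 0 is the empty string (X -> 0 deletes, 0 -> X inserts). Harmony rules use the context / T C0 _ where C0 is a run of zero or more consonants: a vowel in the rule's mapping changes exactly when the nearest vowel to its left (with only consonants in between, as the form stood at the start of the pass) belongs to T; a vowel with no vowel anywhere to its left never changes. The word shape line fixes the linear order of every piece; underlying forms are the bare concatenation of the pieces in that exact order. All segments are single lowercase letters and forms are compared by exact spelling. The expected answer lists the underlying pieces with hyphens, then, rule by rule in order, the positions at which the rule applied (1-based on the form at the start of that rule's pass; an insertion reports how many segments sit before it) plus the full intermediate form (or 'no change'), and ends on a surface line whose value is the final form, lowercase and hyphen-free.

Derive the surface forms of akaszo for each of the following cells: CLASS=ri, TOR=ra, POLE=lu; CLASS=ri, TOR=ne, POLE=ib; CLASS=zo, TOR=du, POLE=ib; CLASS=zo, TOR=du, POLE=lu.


cell CLASS=ri, TOR=ra, POLE=lu:
underlying: i-akaszo-fu-sz
1. k -> g, p -> b, s -> z, t -> d / _ Z: fires at position(s) 5, 10: iakazzofuzz
2. e -> o, i -> u / B C0 _: no change
3. f -> v, s -> z / V _ V: fires at position(s) 8: iakazzovuzz
surface: iakazzovuzz

cell CLASS=ri, TOR=ne, POLE=ib:
underlying: ba-akaszo-vo-sz
1. k -> g, p -> b, s -> z, t -> d / _ Z: fires at position(s) 6, 11: baakazzovozz
2. e -> o, i -> u / B C0 _: no change
3. f -> v, s -> z / V _ V: no change
surface: baakazzovozz

cell CLASS=zo, TOR=du, POLE=ib:
underlying: k-akaszo-vo-e
1. k -> g, p -> b, s -> z, t -> d / _ Z: fires at position(s) 5: kakazzovoe
2. e -> o, i -> u / B C0 _: fires at position(s) 10: kakazzovoo
3. f -> v, s -> z / V _ V: no change
surface: kakazzovoo

cell CLASS=zo, TOR=du, POLE=lu:
underlying: k-akaszo-fu-e
1. k -> g, p -> b, s -> z, t -> d / _ Z: fires at position(s) 5: kakazzofue
2. e -> o, i -> u / B C0 _: fires at position(s) 10: kakazzofuo
3. f -> v, s -> z / V _ V: fires at position(s) 8: kakazzovuo
surface: kakazzovuo


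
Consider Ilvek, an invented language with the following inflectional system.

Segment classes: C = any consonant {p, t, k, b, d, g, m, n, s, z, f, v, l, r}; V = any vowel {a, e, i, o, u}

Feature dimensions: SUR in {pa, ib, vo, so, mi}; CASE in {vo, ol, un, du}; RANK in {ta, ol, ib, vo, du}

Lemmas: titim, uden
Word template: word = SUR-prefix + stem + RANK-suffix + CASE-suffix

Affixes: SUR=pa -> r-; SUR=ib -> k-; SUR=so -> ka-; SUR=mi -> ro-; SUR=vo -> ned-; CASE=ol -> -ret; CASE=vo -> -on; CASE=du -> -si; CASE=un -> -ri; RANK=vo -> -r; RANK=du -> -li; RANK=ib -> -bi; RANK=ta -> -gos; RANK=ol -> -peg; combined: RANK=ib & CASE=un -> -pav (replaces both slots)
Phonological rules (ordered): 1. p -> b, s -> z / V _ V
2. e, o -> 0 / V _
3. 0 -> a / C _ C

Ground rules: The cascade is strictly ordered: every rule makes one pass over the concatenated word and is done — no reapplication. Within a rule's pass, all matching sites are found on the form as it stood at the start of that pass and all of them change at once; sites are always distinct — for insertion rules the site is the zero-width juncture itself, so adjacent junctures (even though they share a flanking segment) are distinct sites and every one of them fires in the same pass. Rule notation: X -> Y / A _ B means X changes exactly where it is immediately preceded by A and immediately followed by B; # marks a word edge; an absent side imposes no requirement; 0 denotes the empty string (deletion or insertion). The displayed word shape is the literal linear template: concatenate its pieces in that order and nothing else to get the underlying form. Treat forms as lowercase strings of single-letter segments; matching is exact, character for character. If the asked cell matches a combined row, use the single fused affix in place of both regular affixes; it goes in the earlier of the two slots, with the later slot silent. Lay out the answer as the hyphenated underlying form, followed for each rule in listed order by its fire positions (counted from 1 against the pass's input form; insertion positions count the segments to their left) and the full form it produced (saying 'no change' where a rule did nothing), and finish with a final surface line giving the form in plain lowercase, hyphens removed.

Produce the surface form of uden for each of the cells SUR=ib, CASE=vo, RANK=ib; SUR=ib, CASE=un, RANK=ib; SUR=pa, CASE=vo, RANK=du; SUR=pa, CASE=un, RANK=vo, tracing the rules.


cell SUR=ib, CASE=vo, RANK=ib:
underlying: k-uden-bi-on
1. p -> b, s -> z / V _ V: no change
2. e, o -> 0 / V _: fires at position(s) 8: kudenbin
3. 0 -> a / C _ C: inserts after position(s) 5: kudenabin
surface: kudenabin

cell SUR=ib, CASE=un, RANK=ib:
underlying: k-uden-pav
1. p -> b, s -> z / V _ V: no change
2. e, o -> 0 / V _: no change
3. 0 -> a / C _ C: inserts after position(s) 5: kudenapav
surface: kudenapav

cell SUR=pa, CASE=vo, RANK=du:
underlying: r-uden-li-on
1. p -> b, s -> z / V _ V: no change
2. e, o -> 0 / V _: fires at position(s) 8: rudenlin
3. 0 -> a / C _ C: inserts after position(s) 5: rudenalin
surface: rudenalin

cell SUR=pa, CASE=un, RANK=vo:
underlying: r-uden-r-ri
1. p -> b, s -> z / V _ V: no change
2. e, o -> 0 / V _: no change
3. 0 -> a / C _ C: inserts after position(s) 5, 6: rudenarari
surface: rudenarari
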